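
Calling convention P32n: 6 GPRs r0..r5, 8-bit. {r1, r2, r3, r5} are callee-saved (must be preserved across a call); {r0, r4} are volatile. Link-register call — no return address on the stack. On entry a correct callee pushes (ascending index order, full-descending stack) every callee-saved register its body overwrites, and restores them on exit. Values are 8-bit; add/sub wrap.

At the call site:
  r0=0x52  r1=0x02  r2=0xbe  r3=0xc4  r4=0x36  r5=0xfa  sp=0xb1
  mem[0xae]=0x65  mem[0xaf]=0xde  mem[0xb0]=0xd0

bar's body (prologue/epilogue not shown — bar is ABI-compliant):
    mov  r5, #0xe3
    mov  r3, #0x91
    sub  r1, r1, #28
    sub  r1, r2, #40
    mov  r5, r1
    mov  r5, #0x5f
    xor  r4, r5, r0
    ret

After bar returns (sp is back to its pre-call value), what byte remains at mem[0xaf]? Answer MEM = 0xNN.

prologue: push r1 -> mem[0xb0]=0x02, sp=0xb0
prologue: push r3 -> mem[0xaf]=0xc4, sp=0xaf
prologue: push r5 -> mem[0xae]=0xfa, sp=0xae
body[0] mov  r5, #0xe3 -> r5=0xe3
body[1] mov  r3, #0x91 -> r3=0x91
body[2] sub  r1, r1, #28 -> r1=0xe6
body[3] sub  r1, r2, #40 -> r1=0x96
body[4] mov  r5, r1 -> r5=0x96
body[5] mov  r5, #0x5f -> r5=0x5f
body[6] xor  r4, r5, r0 -> r4=0x0d
epilogue: pop r5=0xfa, sp=0xaf
epilogue: pop r3=0xc4, sp=0xb0
epilogue: pop r1=0x02, sp=0xb1
prologue pushed ['r1', 'r3', 'r5'] at ['0xb0', '0xaf', '0xae']

MEM = 0xc4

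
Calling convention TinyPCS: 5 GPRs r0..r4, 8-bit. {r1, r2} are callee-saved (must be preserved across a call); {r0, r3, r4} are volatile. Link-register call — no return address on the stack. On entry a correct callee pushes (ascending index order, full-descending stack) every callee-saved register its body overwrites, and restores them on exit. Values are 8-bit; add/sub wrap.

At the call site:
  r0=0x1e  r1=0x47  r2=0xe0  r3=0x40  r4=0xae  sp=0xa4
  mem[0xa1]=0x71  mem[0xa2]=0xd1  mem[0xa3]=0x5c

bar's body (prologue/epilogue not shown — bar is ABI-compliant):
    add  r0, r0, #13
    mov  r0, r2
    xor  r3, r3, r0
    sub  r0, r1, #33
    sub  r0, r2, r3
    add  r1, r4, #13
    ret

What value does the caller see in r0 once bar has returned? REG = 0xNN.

REG = 0x40

prologue: push r1 → mem[0xa3]=0x47, sp=0xa3
body[0] add  r0, r0, #13 → r0=0x2b
body[1] mov  r0, r2 → r0=0xe0
body[2] xor  r3, r3, r0 → r3=0xa0
body[3] sub  r0, r1, #33 → r0=0x26
body[4] sub  r0, r2, r3 → r0=0x40
body[5] add  r1, r4, #13 → r1=0xbb
epilogue: pop r1=0x47, sp=0xa4
r0 is caller-saved → body value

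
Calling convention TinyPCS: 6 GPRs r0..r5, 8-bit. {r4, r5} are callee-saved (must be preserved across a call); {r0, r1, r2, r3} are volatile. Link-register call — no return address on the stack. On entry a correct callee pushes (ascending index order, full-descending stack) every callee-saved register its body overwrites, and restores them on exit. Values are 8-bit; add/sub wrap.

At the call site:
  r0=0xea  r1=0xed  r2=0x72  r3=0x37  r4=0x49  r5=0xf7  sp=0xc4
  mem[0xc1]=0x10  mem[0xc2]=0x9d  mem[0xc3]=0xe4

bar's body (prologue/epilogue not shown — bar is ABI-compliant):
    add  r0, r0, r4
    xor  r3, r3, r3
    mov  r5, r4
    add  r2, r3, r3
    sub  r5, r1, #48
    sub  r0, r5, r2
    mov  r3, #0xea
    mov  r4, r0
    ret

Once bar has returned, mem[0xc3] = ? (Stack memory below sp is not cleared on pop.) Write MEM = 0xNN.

prologue: push r4 -> mem[0xc3]=0x49, sp=0xc3
prologue: push r5 -> mem[0xc2]=0xf7, sp=0xc2
body[0] add  r0, r0, r4 -> r0=0x33
body[1] xor  r3, r3, r3 -> r3=0x00
body[2] mov  r5, r4 -> r5=0x49
body[3] add  r2, r3, r3 -> r2=0x00
body[4] sub  r5, r1, #48 -> r5=0xbd
body[5] sub  r0, r5, r2 -> r0=0xbd
body[6] mov  r3, #0xea -> r3=0xea
body[7] mov  r4, r0 -> r4=0xbd
epilogue: pop r5=0xf7, sp=0xc3
epilogue: pop r4=0x49, sp=0xc4
prologue pushed ['r4', 'r5'] at ['0xc3', '0xc2']

MEM = 0x49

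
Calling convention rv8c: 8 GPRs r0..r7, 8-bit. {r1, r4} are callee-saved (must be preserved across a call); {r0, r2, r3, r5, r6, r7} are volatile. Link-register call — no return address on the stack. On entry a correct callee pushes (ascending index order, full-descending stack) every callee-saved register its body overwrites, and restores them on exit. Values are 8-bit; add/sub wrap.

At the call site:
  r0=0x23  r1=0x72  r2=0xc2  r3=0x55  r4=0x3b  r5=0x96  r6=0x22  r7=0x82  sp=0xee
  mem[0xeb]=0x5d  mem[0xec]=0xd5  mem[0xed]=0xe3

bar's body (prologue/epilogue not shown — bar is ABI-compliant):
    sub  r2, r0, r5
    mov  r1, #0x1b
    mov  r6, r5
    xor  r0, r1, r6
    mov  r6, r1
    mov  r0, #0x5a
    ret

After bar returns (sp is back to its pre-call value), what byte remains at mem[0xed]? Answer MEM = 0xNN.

prologue: push r1 → mem[0xed]=0x72, sp=0xed
body[0] sub  r2, r0, r5 → r2=0x8d
body[1] mov  r1, #0x1b → r1=0x1b
body[2] mov  r6, r5 → r6=0x96
body[3] xor  r0, r1, r6 → r0=0x8d
body[4] mov  r6, r1 → r6=0x1b
body[5] mov  r0, #0x5a → r0=0x5a
epilogue: pop r1=0x72, sp=0xee
prologue pushed ['r1'] at ['0xed']

MEM = 0x72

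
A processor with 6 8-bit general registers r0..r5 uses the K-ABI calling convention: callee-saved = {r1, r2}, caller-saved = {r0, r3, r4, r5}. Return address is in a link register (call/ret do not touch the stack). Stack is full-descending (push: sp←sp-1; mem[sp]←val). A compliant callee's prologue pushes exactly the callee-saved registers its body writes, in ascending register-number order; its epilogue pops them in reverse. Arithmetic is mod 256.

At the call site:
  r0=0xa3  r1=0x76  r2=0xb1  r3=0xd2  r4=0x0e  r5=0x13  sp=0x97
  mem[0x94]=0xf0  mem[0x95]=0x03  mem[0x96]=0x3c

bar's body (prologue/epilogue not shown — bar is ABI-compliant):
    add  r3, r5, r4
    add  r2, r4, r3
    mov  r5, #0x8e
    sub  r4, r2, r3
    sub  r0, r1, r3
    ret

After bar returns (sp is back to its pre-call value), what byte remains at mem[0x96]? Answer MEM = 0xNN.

MEM = 0xb1

prologue: push r2 -> mem[0x96]=0xb1, sp=0x96
body[0] add  r3, r5, r4 -> r3=0x21
body[1] add  r2, r4, r3 -> r2=0x2f
body[2] mov  r5, #0x8e -> r5=0x8e
body[3] sub  r4, r2, r3 -> r4=0x0e
body[4] sub  r0, r1, r3 -> r0=0x55
epilogue: pop r2=0xb1, sp=0x97
prologue pushed ['r2'] at ['0x96']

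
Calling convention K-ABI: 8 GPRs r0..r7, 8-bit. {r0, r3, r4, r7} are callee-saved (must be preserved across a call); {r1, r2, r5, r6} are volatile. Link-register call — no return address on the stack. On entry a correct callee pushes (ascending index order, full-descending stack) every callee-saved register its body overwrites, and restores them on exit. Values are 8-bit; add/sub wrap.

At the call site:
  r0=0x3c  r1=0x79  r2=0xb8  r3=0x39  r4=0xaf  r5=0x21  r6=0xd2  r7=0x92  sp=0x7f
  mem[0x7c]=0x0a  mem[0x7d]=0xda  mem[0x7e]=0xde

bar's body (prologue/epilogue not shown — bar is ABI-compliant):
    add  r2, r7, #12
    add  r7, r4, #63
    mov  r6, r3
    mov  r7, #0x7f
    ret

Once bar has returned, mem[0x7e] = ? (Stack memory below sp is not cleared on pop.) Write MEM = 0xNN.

MEM = 0x92

prologue: push r7 -> mem[0x7e]=0x92, sp=0x7e
body[0] add  r2, r7, #12 -> r2=0x9e
body[1] add  r7, r4, #63 -> r7=0xee
body[2] mov  r6, r3 -> r6=0x39
body[3] mov  r7, #0x7f -> r7=0x7f
epilogue: pop r7=0x92, sp=0x7f
prologue pushed ['r7'] at ['0x7e']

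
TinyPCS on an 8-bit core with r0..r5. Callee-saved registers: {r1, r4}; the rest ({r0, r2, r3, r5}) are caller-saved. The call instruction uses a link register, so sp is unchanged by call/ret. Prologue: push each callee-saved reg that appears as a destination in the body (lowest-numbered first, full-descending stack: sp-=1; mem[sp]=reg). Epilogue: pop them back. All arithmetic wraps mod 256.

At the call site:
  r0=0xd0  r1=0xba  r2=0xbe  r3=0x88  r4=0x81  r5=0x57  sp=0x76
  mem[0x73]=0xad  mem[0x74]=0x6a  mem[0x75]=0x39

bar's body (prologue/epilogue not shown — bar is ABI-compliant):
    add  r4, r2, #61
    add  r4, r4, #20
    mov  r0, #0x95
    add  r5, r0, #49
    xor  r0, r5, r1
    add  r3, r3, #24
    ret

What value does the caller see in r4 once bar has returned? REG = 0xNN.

prologue: push r4 -> mem[0x75]=0x81, sp=0x75
body[0] add  r4, r2, #61 -> r4=0xfb
body[1] add  r4, r4, #20 -> r4=0x0f
body[2] mov  r0, #0x95 -> r0=0x95
body[3] add  r5, r0, #49 -> r5=0xc6
body[4] xor  r0, r5, r1 -> r0=0x7c
body[5] add  r3, r3, #24 -> r3=0xa0
epilogue: pop r4=0x81, sp=0x76
r4 is callee-saved -> restored

REG = 0x81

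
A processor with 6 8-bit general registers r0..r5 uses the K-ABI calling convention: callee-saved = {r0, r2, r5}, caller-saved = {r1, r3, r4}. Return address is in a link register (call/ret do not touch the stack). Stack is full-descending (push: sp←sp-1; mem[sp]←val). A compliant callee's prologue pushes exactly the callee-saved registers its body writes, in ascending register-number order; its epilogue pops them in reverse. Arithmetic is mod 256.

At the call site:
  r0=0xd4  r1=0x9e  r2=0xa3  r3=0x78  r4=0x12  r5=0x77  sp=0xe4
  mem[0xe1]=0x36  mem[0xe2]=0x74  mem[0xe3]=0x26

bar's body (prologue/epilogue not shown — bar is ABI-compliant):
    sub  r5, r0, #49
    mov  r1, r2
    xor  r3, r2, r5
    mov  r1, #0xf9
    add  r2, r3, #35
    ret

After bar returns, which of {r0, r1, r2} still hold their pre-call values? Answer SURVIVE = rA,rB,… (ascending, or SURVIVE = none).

prologue: push r2 -> mem[0xe3]=0xa3, sp=0xe3
prologue: push r5 -> mem[0xe2]=0x77, sp=0xe2
body[0] sub  r5, r0, #49 -> r5=0xa3
body[1] mov  r1, r2 -> r1=0xa3
body[2] xor  r3, r2, r5 -> r3=0x00
body[3] mov  r1, #0xf9 -> r1=0xf9
body[4] add  r2, r3, #35 -> r2=0x23
epilogue: pop r5=0x77, sp=0xe3
epilogue: pop r2=0xa3, sp=0xe4
r0: callee-saved, written=False
r1: caller-saved, written=True
r2: callee-saved, written=True

SURVIVE = r0,r2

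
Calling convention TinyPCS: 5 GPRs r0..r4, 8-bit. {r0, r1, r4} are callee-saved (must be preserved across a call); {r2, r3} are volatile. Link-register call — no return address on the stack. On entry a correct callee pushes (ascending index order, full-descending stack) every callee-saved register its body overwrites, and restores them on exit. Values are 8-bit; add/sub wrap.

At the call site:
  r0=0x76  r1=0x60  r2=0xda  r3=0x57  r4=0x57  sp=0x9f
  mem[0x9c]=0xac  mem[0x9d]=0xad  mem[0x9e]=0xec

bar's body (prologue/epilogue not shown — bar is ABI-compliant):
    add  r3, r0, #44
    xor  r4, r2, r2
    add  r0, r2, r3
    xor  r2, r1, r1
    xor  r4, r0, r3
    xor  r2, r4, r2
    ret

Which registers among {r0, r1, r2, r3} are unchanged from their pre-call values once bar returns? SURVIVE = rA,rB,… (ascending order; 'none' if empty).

prologue: push r0 -> mem[0x9e]=0x76, sp=0x9e
prologue: push r4 -> mem[0x9d]=0x57, sp=0x9d
body[0] add  r3, r0, #44 -> r3=0xa2
body[1] xor  r4, r2, r2 -> r4=0x00
body[2] add  r0, r2, r3 -> r0=0x7c
body[3] xor  r2, r1, r1 -> r2=0x00
body[4] xor  r4, r0, r3 -> r4=0xde
body[5] xor  r2, r4, r2 -> r2=0xde
epilogue: pop r4=0x57, sp=0x9e
epilogue: pop r0=0x76, sp=0x9f
r0: callee-saved, written=True
r1: callee-saved, written=False
r2: caller-saved, written=True
r3: caller-saved, written=True

SURVIVE = r0,r1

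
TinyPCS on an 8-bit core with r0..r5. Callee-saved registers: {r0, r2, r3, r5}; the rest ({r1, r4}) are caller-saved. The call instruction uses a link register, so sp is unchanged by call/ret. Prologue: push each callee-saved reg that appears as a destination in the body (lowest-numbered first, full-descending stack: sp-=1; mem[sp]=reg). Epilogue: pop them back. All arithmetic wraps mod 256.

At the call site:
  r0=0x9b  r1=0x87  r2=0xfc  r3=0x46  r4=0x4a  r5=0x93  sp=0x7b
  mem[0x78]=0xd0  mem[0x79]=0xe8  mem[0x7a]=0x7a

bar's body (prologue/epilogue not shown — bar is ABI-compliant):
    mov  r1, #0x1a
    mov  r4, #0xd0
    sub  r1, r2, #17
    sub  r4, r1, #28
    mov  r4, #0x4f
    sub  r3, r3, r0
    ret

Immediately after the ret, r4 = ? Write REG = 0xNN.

prologue: push r3 -> mem[0x7a]=0x46, sp=0x7a
body[0] mov  r1, #0x1a -> r1=0x1a
body[1] mov  r4, #0xd0 -> r4=0xd0
body[2] sub  r1, r2, #17 -> r1=0xeb
body[3] sub  r4, r1, #28 -> r4=0xcf
body[4] mov  r4, #0x4f -> r4=0x4f
body[5] sub  r3, r3, r0 -> r3=0xab
epilogue: pop r3=0x46, sp=0x7b
r4 is caller-saved -> body value

REG = 0x4f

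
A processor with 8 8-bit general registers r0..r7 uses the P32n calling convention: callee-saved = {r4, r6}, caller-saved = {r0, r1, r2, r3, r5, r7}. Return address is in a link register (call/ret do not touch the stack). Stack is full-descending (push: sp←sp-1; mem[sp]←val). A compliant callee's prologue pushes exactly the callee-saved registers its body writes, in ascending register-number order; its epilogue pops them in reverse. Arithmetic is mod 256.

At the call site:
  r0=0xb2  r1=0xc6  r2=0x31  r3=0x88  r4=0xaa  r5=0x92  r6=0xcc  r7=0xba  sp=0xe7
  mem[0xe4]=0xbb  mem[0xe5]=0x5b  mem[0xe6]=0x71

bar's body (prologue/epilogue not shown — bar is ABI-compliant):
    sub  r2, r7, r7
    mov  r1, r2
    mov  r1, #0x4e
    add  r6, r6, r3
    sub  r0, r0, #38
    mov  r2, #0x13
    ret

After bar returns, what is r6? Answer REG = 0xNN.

prologue: push r6 -> mem[0xe6]=0xcc, sp=0xe6
body[0] sub  r2, r7, r7 -> r2=0x00
body[1] mov  r1, r2 -> r1=0x00
body[2] mov  r1, #0x4e -> r1=0x4e
body[3] add  r6, r6, r3 -> r6=0x54
body[4] sub  r0, r0, #38 -> r0=0x8c
body[5] mov  r2, #0x13 -> r2=0x13
epilogue: pop r6=0xcc, sp=0xe7
r6 is callee-saved -> restored

REG = 0xcc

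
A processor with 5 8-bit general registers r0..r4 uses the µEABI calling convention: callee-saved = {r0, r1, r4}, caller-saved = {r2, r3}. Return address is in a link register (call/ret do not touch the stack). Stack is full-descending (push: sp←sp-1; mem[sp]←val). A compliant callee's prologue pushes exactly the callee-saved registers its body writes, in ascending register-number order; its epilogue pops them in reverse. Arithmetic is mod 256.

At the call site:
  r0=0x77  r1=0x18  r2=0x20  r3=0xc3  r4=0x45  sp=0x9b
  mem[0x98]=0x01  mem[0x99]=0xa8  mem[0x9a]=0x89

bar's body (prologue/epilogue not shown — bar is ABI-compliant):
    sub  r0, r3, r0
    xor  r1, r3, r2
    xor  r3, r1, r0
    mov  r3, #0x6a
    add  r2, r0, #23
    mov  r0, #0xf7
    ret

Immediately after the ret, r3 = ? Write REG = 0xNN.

REG = 0x6a

prologue: push r0 → mem[0x9a]=0x77, sp=0x9a
prologue: push r1 → mem[0x99]=0x18, sp=0x99
body[0] sub  r0, r3, r0 → r0=0x4c
body[1] xor  r1, r3, r2 → r1=0xe3
body[2] xor  r3, r1, r0 → r3=0xaf
body[3] mov  r3, #0x6a → r3=0x6a
body[4] add  r2, r0, #23 → r2=0x63
body[5] mov  r0, #0xf7 → r0=0xf7
epilogue: pop r1=0x18, sp=0x9a
epilogue: pop r0=0x77, sp=0x9b
r3 is caller-saved → body value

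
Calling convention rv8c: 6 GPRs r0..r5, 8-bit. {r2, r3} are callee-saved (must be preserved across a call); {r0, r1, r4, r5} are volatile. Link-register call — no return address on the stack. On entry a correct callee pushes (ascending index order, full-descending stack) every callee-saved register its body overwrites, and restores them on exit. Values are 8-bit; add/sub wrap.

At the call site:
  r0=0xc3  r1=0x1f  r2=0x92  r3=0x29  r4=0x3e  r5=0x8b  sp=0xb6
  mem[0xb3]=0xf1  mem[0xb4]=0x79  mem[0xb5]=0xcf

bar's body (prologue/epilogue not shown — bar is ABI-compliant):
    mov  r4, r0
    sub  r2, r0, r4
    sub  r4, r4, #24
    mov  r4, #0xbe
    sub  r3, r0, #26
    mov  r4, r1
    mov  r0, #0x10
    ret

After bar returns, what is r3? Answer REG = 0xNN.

REG = 0x29

prologue: push r2 -> mem[0xb5]=0x92, sp=0xb5
prologue: push r3 -> mem[0xb4]=0x29, sp=0xb4
body[0] mov  r4, r0 -> r4=0xc3
body[1] sub  r2, r0, r4 -> r2=0x00
body[2] sub  r4, r4, #24 -> r4=0xab
body[3] mov  r4, #0xbe -> r4=0xbe
body[4] sub  r3, r0, #26 -> r3=0xa9
body[5] mov  r4, r1 -> r4=0x1f
body[6] mov  r0, #0x10 -> r0=0x10
epilogue: pop r3=0x29, sp=0xb5
epilogue: pop r2=0x92, sp=0xb6
r3 is callee-saved -> restored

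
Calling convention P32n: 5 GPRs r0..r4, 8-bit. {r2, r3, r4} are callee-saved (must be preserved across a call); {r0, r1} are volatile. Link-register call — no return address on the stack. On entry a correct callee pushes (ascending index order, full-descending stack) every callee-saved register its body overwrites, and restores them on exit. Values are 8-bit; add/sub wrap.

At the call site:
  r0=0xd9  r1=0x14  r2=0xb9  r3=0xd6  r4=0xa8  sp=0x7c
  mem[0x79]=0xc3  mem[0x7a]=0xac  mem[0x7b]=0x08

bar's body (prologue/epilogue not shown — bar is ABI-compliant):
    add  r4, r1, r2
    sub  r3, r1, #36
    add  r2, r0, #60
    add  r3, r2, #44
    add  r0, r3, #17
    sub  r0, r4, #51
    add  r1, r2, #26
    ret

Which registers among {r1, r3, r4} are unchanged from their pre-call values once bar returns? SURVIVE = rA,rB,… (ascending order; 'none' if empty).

SURVIVE = r3,r4

prologue: push r2 → mem[0x7b]=0xb9, sp=0x7b
prologue: push r3 → mem[0x7a]=0xd6, sp=0x7a
prologue: push r4 → mem[0x79]=0xa8, sp=0x79
body[0] add  r4, r1, r2 → r4=0xcd
body[1] sub  r3, r1, #36 → r3=0xf0
body[2] add  r2, r0, #60 → r2=0x15
body[3] add  r3, r2, #44 → r3=0x41
body[4] add  r0, r3, #17 → r0=0x52
body[5] sub  r0, r4, #51 → r0=0x9a
body[6] add  r1, r2, #26 → r1=0x2f
epilogue: pop r4=0xa8, sp=0x7a
epilogue: pop r3=0xd6, sp=0x7b
epilogue: pop r2=0xb9, sp=0x7c
r1: caller-saved, written=True
r3: callee-saved, written=True
r4: callee-saved, written=True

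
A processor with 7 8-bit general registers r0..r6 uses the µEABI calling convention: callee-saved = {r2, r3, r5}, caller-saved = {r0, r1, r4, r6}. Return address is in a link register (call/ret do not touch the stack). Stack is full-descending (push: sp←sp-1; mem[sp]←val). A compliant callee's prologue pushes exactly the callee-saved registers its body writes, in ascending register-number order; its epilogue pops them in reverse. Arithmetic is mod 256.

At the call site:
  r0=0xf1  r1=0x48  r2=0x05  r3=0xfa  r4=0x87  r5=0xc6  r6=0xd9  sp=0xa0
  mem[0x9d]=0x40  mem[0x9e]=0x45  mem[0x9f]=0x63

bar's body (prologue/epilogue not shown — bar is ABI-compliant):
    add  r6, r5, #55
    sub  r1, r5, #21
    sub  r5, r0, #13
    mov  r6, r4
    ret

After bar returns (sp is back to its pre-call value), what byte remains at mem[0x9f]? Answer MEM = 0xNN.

prologue: push r5 → mem[0x9f]=0xc6, sp=0x9f
body[0] add  r6, r5, #55 → r6=0xfd
body[1] sub  r1, r5, #21 → r1=0xb1
body[2] sub  r5, r0, #13 → r5=0xe4
body[3] mov  r6, r4 → r6=0x87
epilogue: pop r5=0xc6, sp=0xa0
prologue pushed ['r5'] at ['0x9f']

MEM = 0xc6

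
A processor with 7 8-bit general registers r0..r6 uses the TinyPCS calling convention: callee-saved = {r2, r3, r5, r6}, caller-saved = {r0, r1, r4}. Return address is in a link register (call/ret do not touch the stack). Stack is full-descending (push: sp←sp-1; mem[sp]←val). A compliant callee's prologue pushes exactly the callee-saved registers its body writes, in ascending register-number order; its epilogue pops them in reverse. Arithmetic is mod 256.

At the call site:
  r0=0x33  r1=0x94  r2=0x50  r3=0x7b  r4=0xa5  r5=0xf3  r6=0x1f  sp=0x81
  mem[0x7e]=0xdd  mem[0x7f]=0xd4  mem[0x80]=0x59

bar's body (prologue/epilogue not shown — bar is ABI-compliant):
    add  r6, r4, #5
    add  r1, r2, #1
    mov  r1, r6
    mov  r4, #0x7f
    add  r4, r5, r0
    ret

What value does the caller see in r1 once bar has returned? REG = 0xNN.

prologue: push r6 -> mem[0x80]=0x1f, sp=0x80
body[0] add  r6, r4, #5 -> r6=0xaa
body[1] add  r1, r2, #1 -> r1=0x51
body[2] mov  r1, r6 -> r1=0xaa
body[3] mov  r4, #0x7f -> r4=0x7f
body[4] add  r4, r5, r0 -> r4=0x26
epilogue: pop r6=0x1f, sp=0x81
r1 is caller-saved -> body value

REG = 0xaa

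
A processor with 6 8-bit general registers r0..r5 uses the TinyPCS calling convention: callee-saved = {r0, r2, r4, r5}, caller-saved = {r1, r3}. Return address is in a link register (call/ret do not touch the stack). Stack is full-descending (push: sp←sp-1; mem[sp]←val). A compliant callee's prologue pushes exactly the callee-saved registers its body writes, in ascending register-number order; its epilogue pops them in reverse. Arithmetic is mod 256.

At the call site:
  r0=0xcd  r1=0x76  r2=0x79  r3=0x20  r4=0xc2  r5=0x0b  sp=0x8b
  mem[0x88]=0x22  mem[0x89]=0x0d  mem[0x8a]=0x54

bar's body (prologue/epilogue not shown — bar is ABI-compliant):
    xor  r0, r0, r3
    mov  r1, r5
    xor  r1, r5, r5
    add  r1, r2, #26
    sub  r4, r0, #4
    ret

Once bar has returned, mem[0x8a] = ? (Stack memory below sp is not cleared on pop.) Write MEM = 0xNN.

MEM = 0xcd

prologue: push r0 → mem[0x8a]=0xcd, sp=0x8a
prologue: push r4 → mem[0x89]=0xc2, sp=0x89
body[0] xor  r0, r0, r3 → r0=0xed
body[1] mov  r1, r5 → r1=0x0b
body[2] xor  r1, r5, r5 → r1=0x00
body[3] add  r1, r2, #26 → r1=0x93
body[4] sub  r4, r0, #4 → r4=0xe9
epilogue: pop r4=0xc2, sp=0x8a
epilogue: pop r0=0xcd, sp=0x8b
prologue pushed ['r0', 'r4'] at ['0x8a', '0x89']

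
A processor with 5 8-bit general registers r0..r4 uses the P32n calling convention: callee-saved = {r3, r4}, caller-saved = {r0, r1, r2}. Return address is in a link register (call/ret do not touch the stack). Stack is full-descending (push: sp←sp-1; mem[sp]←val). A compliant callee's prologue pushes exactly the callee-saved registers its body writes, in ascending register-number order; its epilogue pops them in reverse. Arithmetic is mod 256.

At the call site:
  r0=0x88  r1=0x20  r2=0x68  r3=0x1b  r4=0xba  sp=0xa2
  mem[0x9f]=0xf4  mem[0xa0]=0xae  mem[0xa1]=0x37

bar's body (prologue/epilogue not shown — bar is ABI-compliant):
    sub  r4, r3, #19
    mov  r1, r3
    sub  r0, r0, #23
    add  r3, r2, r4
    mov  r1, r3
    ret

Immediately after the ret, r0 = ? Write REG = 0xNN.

REG = 0x71

prologue: push r3 -> mem[0xa1]=0x1b, sp=0xa1
prologue: push r4 -> mem[0xa0]=0xba, sp=0xa0
body[0] sub  r4, r3, #19 -> r4=0x08
body[1] mov  r1, r3 -> r1=0x1b
body[2] sub  r0, r0, #23 -> r0=0x71
body[3] add  r3, r2, r4 -> r3=0x70
body[4] mov  r1, r3 -> r1=0x70
epilogue: pop r4=0xba, sp=0xa1
epilogue: pop r3=0x1b, sp=0xa2
r0 is caller-saved -> body value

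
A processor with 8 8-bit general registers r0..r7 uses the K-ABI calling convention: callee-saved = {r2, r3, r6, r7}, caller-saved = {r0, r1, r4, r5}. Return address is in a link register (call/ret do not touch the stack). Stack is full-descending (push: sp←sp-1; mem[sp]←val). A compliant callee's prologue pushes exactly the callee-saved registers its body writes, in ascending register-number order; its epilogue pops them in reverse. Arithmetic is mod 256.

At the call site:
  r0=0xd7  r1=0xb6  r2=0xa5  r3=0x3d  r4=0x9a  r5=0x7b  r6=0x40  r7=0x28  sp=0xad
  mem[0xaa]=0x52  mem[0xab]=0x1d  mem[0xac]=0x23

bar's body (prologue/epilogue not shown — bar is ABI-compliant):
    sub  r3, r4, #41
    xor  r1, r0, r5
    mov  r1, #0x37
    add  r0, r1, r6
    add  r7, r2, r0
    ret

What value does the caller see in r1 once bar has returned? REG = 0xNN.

prologue: push r3 → mem[0xac]=0x3d, sp=0xac
prologue: push r7 → mem[0xab]=0x28, sp=0xab
body[0] sub  r3, r4, #41 → r3=0x71
body[1] xor  r1, r0, r5 → r1=0xac
body[2] mov  r1, #0x37 → r1=0x37
body[3] add  r0, r1, r6 → r0=0x77
body[4] add  r7, r2, r0 → r7=0x1c
epilogue: pop r7=0x28, sp=0xac
epilogue: pop r3=0x3d, sp=0xad
r1 is caller-saved → body value

REG = 0x37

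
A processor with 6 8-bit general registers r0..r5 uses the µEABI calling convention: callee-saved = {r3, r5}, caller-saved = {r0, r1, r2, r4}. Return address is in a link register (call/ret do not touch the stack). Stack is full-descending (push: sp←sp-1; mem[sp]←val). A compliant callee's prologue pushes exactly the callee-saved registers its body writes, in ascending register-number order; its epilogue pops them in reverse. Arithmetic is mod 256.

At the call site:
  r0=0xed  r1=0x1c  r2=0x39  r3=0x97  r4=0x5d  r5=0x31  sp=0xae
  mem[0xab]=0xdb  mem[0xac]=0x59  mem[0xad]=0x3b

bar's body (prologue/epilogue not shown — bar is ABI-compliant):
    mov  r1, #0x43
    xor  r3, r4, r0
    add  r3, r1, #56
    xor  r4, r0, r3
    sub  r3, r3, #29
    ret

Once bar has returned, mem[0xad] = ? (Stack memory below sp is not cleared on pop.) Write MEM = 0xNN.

prologue: push r3 → mem[0xad]=0x97, sp=0xad
body[0] mov  r1, #0x43 → r1=0x43
body[1] xor  r3, r4, r0 → r3=0xb0
body[2] add  r3, r1, #56 → r3=0x7b
body[3] xor  r4, r0, r3 → r4=0x96
body[4] sub  r3, r3, #29 → r3=0x5e
epilogue: pop r3=0x97, sp=0xae
prologue pushed ['r3'] at ['0xad']

MEM = 0x97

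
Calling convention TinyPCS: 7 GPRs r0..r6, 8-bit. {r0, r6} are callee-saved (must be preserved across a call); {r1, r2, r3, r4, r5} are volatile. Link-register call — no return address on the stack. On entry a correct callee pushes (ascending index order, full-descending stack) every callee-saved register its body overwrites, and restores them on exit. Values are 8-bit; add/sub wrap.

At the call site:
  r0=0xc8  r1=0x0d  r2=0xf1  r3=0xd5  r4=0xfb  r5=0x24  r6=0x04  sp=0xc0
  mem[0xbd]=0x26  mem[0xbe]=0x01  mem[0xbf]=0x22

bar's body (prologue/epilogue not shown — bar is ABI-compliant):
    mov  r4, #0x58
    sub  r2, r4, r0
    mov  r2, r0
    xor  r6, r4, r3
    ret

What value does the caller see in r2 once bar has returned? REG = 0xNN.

REG = 0xc8

prologue: push r6 → mem[0xbf]=0x04, sp=0xbf
body[0] mov  r4, #0x58 → r4=0x58
body[1] sub  r2, r4, r0 → r2=0x90
body[2] mov  r2, r0 → r2=0xc8
body[3] xor  r6, r4, r3 → r6=0x8d
epilogue: pop r6=0x04, sp=0xc0
r2 is caller-saved → body value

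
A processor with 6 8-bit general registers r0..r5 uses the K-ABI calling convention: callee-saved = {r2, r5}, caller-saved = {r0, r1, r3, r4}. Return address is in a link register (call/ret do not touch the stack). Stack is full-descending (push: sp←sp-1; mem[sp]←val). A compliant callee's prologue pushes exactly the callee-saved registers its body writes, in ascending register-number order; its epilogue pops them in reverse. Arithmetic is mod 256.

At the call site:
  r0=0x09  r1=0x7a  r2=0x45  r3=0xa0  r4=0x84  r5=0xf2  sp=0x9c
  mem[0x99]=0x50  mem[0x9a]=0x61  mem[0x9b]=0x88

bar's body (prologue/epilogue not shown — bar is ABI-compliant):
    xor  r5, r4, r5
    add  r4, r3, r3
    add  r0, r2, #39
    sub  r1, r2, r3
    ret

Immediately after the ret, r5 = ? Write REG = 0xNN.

REG = 0xf2

prologue: push r5 → mem[0x9b]=0xf2, sp=0x9b
body[0] xor  r5, r4, r5 → r5=0x76
body[1] add  r4, r3, r3 → r4=0x40
body[2] add  r0, r2, #39 → r0=0x6c
body[3] sub  r1, r2, r3 → r1=0xa5
epilogue: pop r5=0xf2, sp=0x9c
r5 is callee-saved → restored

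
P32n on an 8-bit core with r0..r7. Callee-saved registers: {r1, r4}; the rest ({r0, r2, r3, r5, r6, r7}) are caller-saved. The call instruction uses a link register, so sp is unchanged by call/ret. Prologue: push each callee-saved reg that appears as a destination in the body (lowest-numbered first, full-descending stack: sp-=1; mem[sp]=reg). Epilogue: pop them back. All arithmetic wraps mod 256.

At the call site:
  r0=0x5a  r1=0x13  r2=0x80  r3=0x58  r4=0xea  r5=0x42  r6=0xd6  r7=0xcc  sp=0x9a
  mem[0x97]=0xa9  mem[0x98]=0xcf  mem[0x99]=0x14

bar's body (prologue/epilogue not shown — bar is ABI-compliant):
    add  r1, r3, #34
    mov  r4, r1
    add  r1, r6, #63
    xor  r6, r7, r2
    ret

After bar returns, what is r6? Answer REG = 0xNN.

prologue: push r1 → mem[0x99]=0x13, sp=0x99
prologue: push r4 → mem[0x98]=0xea, sp=0x98
body[0] add  r1, r3, #34 → r1=0x7a
body[1] mov  r4, r1 → r4=0x7a
body[2] add  r1, r6, #63 → r1=0x15
body[3] xor  r6, r7, r2 → r6=0x4c
epilogue: pop r4=0xea, sp=0x99
epilogue: pop r1=0x13, sp=0x9a
r6 is caller-saved → body value

REG = 0x4c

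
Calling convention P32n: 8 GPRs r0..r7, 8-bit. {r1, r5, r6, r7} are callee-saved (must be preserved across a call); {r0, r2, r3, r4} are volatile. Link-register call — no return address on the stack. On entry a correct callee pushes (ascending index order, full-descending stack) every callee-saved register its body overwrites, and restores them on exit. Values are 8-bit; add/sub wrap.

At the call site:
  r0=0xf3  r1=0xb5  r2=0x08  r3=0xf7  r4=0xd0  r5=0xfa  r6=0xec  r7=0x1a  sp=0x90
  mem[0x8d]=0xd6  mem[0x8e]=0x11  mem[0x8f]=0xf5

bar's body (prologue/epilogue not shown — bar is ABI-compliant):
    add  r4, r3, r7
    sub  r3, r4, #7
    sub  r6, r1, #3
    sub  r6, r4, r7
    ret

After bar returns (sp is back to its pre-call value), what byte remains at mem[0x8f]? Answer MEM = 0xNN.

prologue: push r6 -> mem[0x8f]=0xec, sp=0x8f
body[0] add  r4, r3, r7 -> r4=0x11
body[1] sub  r3, r4, #7 -> r3=0x0a
body[2] sub  r6, r1, #3 -> r6=0xb2
body[3] sub  r6, r4, r7 -> r6=0xf7
epilogue: pop r6=0xec, sp=0x90
prologue pushed ['r6'] at ['0x8f']

MEM = 0xec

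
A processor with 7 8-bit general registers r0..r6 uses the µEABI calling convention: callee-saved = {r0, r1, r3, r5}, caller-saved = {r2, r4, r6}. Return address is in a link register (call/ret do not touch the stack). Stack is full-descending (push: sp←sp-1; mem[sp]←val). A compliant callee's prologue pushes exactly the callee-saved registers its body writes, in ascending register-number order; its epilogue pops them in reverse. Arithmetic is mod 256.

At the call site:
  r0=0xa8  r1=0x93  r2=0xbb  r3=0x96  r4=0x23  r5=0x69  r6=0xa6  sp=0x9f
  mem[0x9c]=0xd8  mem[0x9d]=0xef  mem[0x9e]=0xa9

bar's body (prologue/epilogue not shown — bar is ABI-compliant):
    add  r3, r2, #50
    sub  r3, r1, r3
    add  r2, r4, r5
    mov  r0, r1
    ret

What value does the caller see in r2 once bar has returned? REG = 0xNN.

prologue: push r0 → mem[0x9e]=0xa8, sp=0x9e
prologue: push r3 → mem[0x9d]=0x96, sp=0x9d
body[0] add  r3, r2, #50 → r3=0xed
body[1] sub  r3, r1, r3 → r3=0xa6
body[2] add  r2, r4, r5 → r2=0x8c
body[3] mov  r0, r1 → r0=0x93
epilogue: pop r3=0x96, sp=0x9e
epilogue: pop r0=0xa8, sp=0x9f
r2 is caller-saved → body value

REG = 0x8c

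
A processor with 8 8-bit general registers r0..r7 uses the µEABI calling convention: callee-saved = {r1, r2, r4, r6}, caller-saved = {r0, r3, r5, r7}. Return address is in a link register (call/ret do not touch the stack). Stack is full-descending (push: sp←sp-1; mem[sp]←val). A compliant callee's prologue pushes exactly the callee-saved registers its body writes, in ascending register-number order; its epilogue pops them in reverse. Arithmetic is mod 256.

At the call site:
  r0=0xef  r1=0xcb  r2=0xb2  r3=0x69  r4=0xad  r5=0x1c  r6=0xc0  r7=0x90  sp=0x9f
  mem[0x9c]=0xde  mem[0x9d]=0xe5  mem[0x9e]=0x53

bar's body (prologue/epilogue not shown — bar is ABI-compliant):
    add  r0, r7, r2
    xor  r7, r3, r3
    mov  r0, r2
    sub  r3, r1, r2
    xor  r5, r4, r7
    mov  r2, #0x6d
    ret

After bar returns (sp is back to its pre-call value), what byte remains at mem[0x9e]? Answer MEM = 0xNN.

MEM = 0xb2

prologue: push r2 → mem[0x9e]=0xb2, sp=0x9e
body[0] add  r0, r7, r2 → r0=0x42
body[1] xor  r7, r3, r3 → r7=0x00
body[2] mov  r0, r2 → r0=0xb2
body[3] sub  r3, r1, r2 → r3=0x19
body[4] xor  r5, r4, r7 → r5=0xad
body[5] mov  r2, #0x6d → r2=0x6d
epilogue: pop r2=0xb2, sp=0x9f
prologue pushed ['r2'] at ['0x9e']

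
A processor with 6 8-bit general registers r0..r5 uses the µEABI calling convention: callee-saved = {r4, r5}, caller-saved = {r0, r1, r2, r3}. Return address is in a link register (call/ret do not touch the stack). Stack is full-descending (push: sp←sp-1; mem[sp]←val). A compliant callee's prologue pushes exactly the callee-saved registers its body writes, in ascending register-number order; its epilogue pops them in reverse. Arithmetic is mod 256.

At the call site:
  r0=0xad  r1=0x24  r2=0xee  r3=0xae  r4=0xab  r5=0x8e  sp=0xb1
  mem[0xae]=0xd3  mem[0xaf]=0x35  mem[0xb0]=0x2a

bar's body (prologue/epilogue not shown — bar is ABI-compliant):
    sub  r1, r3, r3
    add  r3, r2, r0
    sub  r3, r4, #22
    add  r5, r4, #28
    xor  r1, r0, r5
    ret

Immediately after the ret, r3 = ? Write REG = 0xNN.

prologue: push r5 -> mem[0xb0]=0x8e, sp=0xb0
body[0] sub  r1, r3, r3 -> r1=0x00
body[1] add  r3, r2, r0 -> r3=0x9b
body[2] sub  r3, r4, #22 -> r3=0x95
body[3] add  r5, r4, #28 -> r5=0xc7
body[4] xor  r1, r0, r5 -> r1=0x6a
epilogue: pop r5=0x8e, sp=0xb1
r3 is caller-saved -> body value

REG = 0x95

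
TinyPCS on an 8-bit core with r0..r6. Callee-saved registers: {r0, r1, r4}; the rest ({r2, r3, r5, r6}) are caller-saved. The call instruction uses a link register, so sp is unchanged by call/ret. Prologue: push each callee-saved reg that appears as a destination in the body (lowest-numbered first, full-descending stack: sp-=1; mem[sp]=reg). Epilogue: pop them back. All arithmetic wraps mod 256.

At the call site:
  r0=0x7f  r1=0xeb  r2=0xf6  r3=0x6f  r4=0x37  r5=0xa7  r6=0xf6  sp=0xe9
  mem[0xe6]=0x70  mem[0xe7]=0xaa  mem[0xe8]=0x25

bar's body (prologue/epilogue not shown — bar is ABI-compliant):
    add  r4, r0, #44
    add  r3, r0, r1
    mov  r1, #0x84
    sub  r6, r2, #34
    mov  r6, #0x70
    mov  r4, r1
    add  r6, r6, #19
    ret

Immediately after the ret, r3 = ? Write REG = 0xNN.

REG = 0x6a

prologue: push r1 -> mem[0xe8]=0xeb, sp=0xe8
prologue: push r4 -> mem[0xe7]=0x37, sp=0xe7
body[0] add  r4, r0, #44 -> r4=0xab
body[1] add  r3, r0, r1 -> r3=0x6a
body[2] mov  r1, #0x84 -> r1=0x84
body[3] sub  r6, r2, #34 -> r6=0xd4
body[4] mov  r6, #0x70 -> r6=0x70
body[5] mov  r4, r1 -> r4=0x84
body[6] add  r6, r6, #19 -> r6=0x83
epilogue: pop r4=0x37, sp=0xe8
epilogue: pop r1=0xeb, sp=0xe9
r3 is caller-saved -> body value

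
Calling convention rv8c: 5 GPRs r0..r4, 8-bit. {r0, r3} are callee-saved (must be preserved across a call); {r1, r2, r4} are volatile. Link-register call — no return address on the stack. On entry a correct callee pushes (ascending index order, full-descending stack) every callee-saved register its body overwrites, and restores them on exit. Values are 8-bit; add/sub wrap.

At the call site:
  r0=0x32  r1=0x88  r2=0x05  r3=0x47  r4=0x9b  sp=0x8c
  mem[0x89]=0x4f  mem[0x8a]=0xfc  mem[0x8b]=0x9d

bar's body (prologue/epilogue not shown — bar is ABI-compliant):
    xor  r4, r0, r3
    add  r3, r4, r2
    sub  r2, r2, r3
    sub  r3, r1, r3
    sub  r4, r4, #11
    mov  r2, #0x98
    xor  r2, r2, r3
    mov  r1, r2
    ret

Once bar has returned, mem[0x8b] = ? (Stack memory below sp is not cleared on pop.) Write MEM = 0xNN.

prologue: push r3 -> mem[0x8b]=0x47, sp=0x8b
body[0] xor  r4, r0, r3 -> r4=0x75
body[1] add  r3, r4, r2 -> r3=0x7a
body[2] sub  r2, r2, r3 -> r2=0x8b
body[3] sub  r3, r1, r3 -> r3=0x0e
body[4] sub  r4, r4, #11 -> r4=0x6a
body[5] mov  r2, #0x98 -> r2=0x98
body[6] xor  r2, r2, r3 -> r2=0x96
body[7] mov  r1, r2 -> r1=0x96
epilogue: pop r3=0x47, sp=0x8c
prologue pushed ['r3'] at ['0x8b']

MEM = 0x47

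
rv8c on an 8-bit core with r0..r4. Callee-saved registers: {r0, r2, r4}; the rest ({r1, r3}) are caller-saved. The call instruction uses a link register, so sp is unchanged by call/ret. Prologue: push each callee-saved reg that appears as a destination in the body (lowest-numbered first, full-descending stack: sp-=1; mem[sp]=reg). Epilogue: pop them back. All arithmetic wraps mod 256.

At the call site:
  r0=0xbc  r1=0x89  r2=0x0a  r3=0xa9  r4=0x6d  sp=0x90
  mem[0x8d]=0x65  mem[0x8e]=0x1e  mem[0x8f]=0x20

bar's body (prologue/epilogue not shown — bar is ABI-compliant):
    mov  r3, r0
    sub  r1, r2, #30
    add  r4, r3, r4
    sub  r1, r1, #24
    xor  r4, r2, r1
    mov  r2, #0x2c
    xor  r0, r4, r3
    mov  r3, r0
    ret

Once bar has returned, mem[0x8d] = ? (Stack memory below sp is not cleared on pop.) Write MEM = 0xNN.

MEM = 0x6d

prologue: push r0 → mem[0x8f]=0xbc, sp=0x8f
prologue: push r2 → mem[0x8e]=0x0a, sp=0x8e
prologue: push r4 → mem[0x8d]=0x6d, sp=0x8d
body[0] mov  r3, r0 → r3=0xbc
body[1] sub  r1, r2, #30 → r1=0xec
body[2] add  r4, r3, r4 → r4=0x29
body[3] sub  r1, r1, #24 → r1=0xd4
body[4] xor  r4, r2, r1 → r4=0xde
body[5] mov  r2, #0x2c → r2=0x2c
body[6] xor  r0, r4, r3 → r0=0x62
body[7] mov  r3, r0 → r3=0x62
epilogue: pop r4=0x6d, sp=0x8e
epilogue: pop r2=0x0a, sp=0x8f
epilogue: pop r0=0xbc, sp=0x90
prologue pushed ['r0', 'r2', 'r4'] at ['0x8f', '0x8e', '0x8d']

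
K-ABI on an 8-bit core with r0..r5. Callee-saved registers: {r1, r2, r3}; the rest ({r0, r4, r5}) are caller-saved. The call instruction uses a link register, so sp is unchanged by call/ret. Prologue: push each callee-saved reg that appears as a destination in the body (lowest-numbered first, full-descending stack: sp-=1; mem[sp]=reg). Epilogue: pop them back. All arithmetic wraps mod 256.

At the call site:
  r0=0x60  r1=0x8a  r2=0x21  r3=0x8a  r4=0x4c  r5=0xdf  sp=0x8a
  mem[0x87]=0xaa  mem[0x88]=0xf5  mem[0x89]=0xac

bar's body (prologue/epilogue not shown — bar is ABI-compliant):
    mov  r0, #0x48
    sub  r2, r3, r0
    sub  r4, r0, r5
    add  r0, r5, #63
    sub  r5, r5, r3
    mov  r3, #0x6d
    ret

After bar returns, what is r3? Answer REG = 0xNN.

prologue: push r2 -> mem[0x89]=0x21, sp=0x89
prologue: push r3 -> mem[0x88]=0x8a, sp=0x88
body[0] mov  r0, #0x48 -> r0=0x48
body[1] sub  r2, r3, r0 -> r2=0x42
body[2] sub  r4, r0, r5 -> r4=0x69
body[3] add  r0, r5, #63 -> r0=0x1e
body[4] sub  r5, r5, r3 -> r5=0x55
body[5] mov  r3, #0x6d -> r3=0x6d
epilogue: pop r3=0x8a, sp=0x89
epilogue: pop r2=0x21, sp=0x8a
r3 is callee-saved -> restored

REG = 0x8a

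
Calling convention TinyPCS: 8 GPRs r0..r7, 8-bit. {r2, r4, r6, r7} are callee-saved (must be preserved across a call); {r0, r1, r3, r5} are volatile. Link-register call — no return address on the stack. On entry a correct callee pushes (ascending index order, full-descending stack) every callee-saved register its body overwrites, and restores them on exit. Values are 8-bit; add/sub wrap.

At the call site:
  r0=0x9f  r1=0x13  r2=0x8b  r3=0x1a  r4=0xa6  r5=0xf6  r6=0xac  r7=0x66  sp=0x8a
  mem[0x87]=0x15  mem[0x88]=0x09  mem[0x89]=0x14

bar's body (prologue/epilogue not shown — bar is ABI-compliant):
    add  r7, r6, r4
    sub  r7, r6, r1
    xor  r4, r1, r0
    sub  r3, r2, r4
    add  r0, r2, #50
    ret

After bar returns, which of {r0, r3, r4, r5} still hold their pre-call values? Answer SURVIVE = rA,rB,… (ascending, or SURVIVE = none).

SURVIVE = r4,r5

prologue: push r4 -> mem[0x89]=0xa6, sp=0x89
prologue: push r7 -> mem[0x88]=0x66, sp=0x88
body[0] add  r7, r6, r4 -> r7=0x52
body[1] sub  r7, r6, r1 -> r7=0x99
body[2] xor  r4, r1, r0 -> r4=0x8c
body[3] sub  r3, r2, r4 -> r3=0xff
body[4] add  r0, r2, #50 -> r0=0xbd
epilogue: pop r7=0x66, sp=0x89
epilogue: pop r4=0xa6, sp=0x8a
r0: caller-saved, written=True
r3: caller-saved, written=True
r4: callee-saved, written=True
r5: caller-saved, written=False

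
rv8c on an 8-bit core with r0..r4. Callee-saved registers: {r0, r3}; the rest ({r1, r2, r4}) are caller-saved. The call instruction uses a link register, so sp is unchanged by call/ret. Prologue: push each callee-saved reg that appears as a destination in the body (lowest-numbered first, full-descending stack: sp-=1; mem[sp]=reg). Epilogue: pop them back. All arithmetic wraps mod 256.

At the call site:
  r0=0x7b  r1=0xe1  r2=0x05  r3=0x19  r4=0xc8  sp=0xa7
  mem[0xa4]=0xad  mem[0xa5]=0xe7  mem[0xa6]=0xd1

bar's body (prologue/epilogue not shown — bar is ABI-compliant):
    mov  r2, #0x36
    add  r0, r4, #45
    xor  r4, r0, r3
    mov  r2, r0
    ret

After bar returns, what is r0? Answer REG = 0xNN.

prologue: push r0 → mem[0xa6]=0x7b, sp=0xa6
body[0] mov  r2, #0x36 → r2=0x36
body[1] add  r0, r4, #45 → r0=0xf5
body[2] xor  r4, r0, r3 → r4=0xec
body[3] mov  r2, r0 → r2=0xf5
epilogue: pop r0=0x7b, sp=0xa7
r0 is callee-saved → restored

REG = 0x7b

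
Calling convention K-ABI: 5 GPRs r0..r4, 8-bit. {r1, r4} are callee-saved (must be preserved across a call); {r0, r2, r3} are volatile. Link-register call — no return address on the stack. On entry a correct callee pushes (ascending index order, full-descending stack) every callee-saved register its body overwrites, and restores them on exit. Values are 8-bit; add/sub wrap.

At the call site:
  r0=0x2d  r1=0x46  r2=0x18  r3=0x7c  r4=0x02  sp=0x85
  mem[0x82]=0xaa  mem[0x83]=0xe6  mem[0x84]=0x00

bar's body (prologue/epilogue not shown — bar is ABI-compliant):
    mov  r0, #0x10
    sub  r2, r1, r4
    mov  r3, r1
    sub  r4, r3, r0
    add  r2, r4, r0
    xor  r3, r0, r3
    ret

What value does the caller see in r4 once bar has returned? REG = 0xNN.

REG = 0x02

prologue: push r4 -> mem[0x84]=0x02, sp=0x84
body[0] mov  r0, #0x10 -> r0=0x10
body[1] sub  r2, r1, r4 -> r2=0x44
body[2] mov  r3, r1 -> r3=0x46
body[3] sub  r4, r3, r0 -> r4=0x36
body[4] add  r2, r4, r0 -> r2=0x46
body[5] xor  r3, r0, r3 -> r3=0x56
epilogue: pop r4=0x02, sp=0x85
r4 is callee-saved -> restored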